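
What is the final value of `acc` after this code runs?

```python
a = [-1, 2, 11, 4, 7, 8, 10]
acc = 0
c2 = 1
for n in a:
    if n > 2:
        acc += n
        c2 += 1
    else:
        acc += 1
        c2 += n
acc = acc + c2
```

n=-1: not >2, acc = 0+1 = 1; c2=0
n=2: not >2, acc = 1+1 = 2; c2=2
n=11: >2, acc = 2+11 = 13; c2=3
n=4: >2, acc = 13+4 = 17; c2=4
n=7: >2, acc = 17+7 = 24; c2=5
n=8: >2, acc = 24+8 = 32; c2=6
n=10: >2, acc = 32+10 = 42; c2=7
acc+c2 = 42+7 = 49

49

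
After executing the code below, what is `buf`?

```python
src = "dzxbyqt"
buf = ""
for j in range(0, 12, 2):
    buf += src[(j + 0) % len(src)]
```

'dxytzb'

j=0: add src[0]='d' → 'd'
j=2: add src[2]='x' → 'dx'
j=4: add src[4]='y' → 'dxy'
j=6: add src[6]='t' → 'dxyt'
j=8: add src[1]='z' → 'dxytz'
j=10: add src[3]='b' → 'dxytzb'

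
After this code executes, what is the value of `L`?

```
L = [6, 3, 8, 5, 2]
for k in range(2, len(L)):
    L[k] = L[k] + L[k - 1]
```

k=2: L[2] = 8+3 = 11 → [6, 3, 11, 5, 2]
k=3: L[3] = 5+11 = 16 → [6, 3, 11, 16, 2]
k=4: L[4] = 2+16 = 18 → [6, 3, 11, 16, 18]

[6, 3, 11, 16, 18]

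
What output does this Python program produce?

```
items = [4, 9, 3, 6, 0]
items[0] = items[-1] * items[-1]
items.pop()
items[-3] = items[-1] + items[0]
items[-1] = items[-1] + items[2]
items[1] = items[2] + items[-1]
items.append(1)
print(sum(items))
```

items[0] = items[-1]*items[-1] = 0*0 = 0 → [0, 9, 3, 6, 0]
pop() removes 0 → [0, 9, 3, 6]
items[-3] = items[-1]+items[0] = 6+0 = 6 → [0, 6, 3, 6]
items[-1] = items[-1]+items[2] = 6+3 = 9 → [0, 6, 3, 9]
items[1] = items[2]+items[-1] = 3+9 = 12 → [0, 12, 3, 9]
append 1 → [0, 12, 3, 9, 1]
sum = 25

25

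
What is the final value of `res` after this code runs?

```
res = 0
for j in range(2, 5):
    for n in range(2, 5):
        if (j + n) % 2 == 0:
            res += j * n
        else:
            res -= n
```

33

j=2,n=2: even sum, res = 0+4 = 4
j=2,n=3: odd sum, res = 4-3 = 1
j=2,n=4: even sum, res = 1+8 = 9
j=3,n=2: odd sum, res = 9-2 = 7
j=3,n=3: even sum, res = 7+9 = 16
j=3,n=4: odd sum, res = 16-4 = 12
j=4,n=2: even sum, res = 12+8 = 20
j=4,n=3: odd sum, res = 20-3 = 17
j=4,n=4: even sum, res = 17+16 = 33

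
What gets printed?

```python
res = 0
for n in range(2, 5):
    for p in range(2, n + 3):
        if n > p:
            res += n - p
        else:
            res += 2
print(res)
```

n=2,p=2: not 2>2, res = 0+2 = 2
n=2,p=3: not 2>3, res = 2+2 = 4
n=2,p=4: not 2>4, res = 4+2 = 6
n=3,p=2: 3>2, res = 6+1 = 7
n=3,p=3: not 3>3, res = 7+2 = 9
n=3,p=4: not 3>4, res = 9+2 = 11
n=3,p=5: not 3>5, res = 11+2 = 13
n=4,p=2: 4>2, res = 13+2 = 15
n=4,p=3: 4>3, res = 15+1 = 16
n=4,p=4: not 4>4, res = 16+2 = 18
n=4,p=5: not 4>5, res = 18+2 = 20
n=4,p=6: not 4>6, res = 20+2 = 22

22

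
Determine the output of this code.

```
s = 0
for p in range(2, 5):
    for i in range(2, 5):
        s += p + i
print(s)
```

p=2,i=2: s = 0+4 = 4
p=2,i=3: s = 4+5 = 9
p=2,i=4: s = 9+6 = 15
p=3,i=2: s = 15+5 = 20
p=3,i=3: s = 20+6 = 26
p=3,i=4: s = 26+7 = 33
p=4,i=2: s = 33+6 = 39
p=4,i=3: s = 39+7 = 46
p=4,i=4: s = 46+8 = 54

54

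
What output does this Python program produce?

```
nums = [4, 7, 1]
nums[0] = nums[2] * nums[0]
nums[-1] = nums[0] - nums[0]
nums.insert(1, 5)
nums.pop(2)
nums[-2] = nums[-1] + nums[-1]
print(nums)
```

[4, 0, 0]

nums[0] = nums[2]*nums[0] = 1*4 = 4 → [4, 7, 1]
nums[-1] = nums[0]-nums[0] = 4-4 = 0 → [4, 7, 0]
insert 5 at 1 → [4, 5, 7, 0]
pop(2) removes 7 → [4, 5, 0]
nums[-2] = nums[-1]+nums[-1] = 0+0 = 0 → [4, 0, 0]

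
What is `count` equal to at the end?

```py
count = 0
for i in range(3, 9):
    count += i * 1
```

33

i=3: count = 0+3*1 = 3
i=4: count = 3+4*1 = 7
i=5: count = 7+5*1 = 12
i=6: count = 12+6*1 = 18
i=7: count = 18+7*1 = 25
i=8: count = 25+8*1 = 33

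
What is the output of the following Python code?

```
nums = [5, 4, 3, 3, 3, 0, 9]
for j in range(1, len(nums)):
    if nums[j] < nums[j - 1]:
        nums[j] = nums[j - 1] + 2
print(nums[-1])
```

j=1: 4<5, nums[1] = 5+2 = 7 → [5, 7, 3, 3, 3, 0, 9]
j=2: 3<7, nums[2] = 7+2 = 9 → [5, 7, 9, 3, 3, 0, 9]
j=3: 3<9, nums[3] = 9+2 = 11 → [5, 7, 9, 11, 3, 0, 9]
j=4: 3<11, nums[4] = 11+2 = 13 → [5, 7, 9, 11, 13, 0, 9]
j=5: 0<13, nums[5] = 13+2 = 15 → [5, 7, 9, 11, 13, 15, 9]
j=6: 9<15, nums[6] = 15+2 = 17 → [5, 7, 9, 11, 13, 15, 17]

17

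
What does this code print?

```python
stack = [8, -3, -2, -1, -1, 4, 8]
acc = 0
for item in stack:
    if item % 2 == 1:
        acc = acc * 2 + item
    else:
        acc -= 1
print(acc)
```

-29

item=8: not odd, acc = 0-1 = -1
item=-3: odd, acc = (-1)*2+(-3) = -5
item=-2: not odd, acc = (-5)-1 = -6
item=-1: odd, acc = (-6)*2+(-1) = -13
item=-1: odd, acc = (-13)*2+(-1) = -27
item=4: not odd, acc = (-27)-1 = -28
item=8: not odd, acc = (-28)-1 = -29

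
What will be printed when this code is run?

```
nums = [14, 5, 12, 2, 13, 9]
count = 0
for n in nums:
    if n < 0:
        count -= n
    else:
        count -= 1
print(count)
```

n=14: not <0, count = 0-1 = -1
n=5: not <0, count = (-1)-1 = -2
n=12: not <0, count = (-2)-1 = -3
n=2: not <0, count = (-3)-1 = -4
n=13: not <0, count = (-4)-1 = -5
n=9: not <0, count = (-5)-1 = -6

-6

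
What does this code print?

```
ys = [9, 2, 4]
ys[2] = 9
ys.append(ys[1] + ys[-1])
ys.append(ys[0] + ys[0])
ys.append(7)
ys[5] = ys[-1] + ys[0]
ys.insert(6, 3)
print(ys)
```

[9, 2, 9, 11, 18, 16, 3]

ys[2] = 9 → [9, 2, 9]
append ys[1]+ys[-1] = 2+9 = 11 → [9, 2, 9, 11]
append ys[0]+ys[0] = 9+9 = 18 → [9, 2, 9, 11, 18]
append 7 → [9, 2, 9, 11, 18, 7]
ys[5] = ys[-1]+ys[0] = 7+9 = 16 → [9, 2, 9, 11, 18, 16]
insert 3 at 6 → [9, 2, 9, 11, 18, 16, 3]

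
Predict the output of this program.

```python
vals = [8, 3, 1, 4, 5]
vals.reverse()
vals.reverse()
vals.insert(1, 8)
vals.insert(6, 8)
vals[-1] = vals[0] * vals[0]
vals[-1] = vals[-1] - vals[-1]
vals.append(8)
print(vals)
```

reverse → [5, 4, 1, 3, 8]
reverse → [8, 3, 1, 4, 5]
insert 8 at 1 → [8, 8, 3, 1, 4, 5]
insert 8 at 6 → [8, 8, 3, 1, 4, 5, 8]
vals[-1] = vals[0]*vals[0] = 8*8 = 64 → [8, 8, 3, 1, 4, 5, 64]
vals[-1] = vals[-1]-vals[-1] = 64-64 = 0 → [8, 8, 3, 1, 4, 5, 0]
append 8 → [8, 8, 3, 1, 4, 5, 0, 8]

[8, 8, 3, 1, 4, 5, 0, 8]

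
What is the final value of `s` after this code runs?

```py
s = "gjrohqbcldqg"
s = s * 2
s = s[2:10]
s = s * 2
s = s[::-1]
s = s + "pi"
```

'dlcbqhordlcbqhorpi'

repeat ×2 → 'gjrohqbcldqggjrohqbcldqg'
slice [2:10] → 'rohqbcld'
repeat ×2 → 'rohqbcldrohqbcld'
reverse → 'dlcbqhordlcbqhor'
+ 'pi' → 'dlcbqhordlcbqhorpi'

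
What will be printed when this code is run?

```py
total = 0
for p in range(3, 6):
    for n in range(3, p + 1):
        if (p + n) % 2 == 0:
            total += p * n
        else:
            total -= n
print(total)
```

p=3,n=3: even sum, total = 0+9 = 9
p=4,n=3: odd sum, total = 9-3 = 6
p=4,n=4: even sum, total = 6+16 = 22
p=5,n=3: even sum, total = 22+15 = 37
p=5,n=4: odd sum, total = 37-4 = 33
p=5,n=5: even sum, total = 33+25 = 58

58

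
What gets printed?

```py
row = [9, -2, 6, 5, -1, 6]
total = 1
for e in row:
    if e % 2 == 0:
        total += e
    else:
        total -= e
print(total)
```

-2

e=9: not even, total = 1-9 = -8
e=-2: even, total = (-8)+(-2) = -10
e=6: even, total = (-10)+6 = -4
e=5: not even, total = (-4)-5 = -9
e=-1: not even, total = (-9)-(-1) = -8
e=6: even, total = (-8)+6 = -2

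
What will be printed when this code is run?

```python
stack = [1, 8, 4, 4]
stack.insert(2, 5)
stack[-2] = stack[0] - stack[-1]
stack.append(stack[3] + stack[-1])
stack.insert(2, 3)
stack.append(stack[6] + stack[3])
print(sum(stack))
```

insert 5 at 2 → [1, 8, 5, 4, 4]
stack[-2] = stack[0]-stack[-1] = 1-4 = -3 → [1, 8, 5, -3, 4]
append stack[3]+stack[-1] = (-3)+4 = 1 → [1, 8, 5, -3, 4, 1]
insert 3 at 2 → [1, 8, 3, 5, -3, 4, 1]
append stack[6]+stack[3] = 1+5 = 6 → [1, 8, 3, 5, -3, 4, 1, 6]
sum = 25

25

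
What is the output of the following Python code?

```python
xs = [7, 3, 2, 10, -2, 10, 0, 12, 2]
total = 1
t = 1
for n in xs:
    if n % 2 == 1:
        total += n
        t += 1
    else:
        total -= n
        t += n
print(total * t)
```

n=7: odd, total = 1+7 = 8; t=2
n=3: odd, total = 8+3 = 11; t=3
n=2: not odd, total = 11-2 = 9; t=5
n=10: not odd, total = 9-10 = -1; t=15
n=-2: not odd, total = (-1)-(-2) = 1; t=13
n=10: not odd, total = 1-10 = -9; t=23
n=0: not odd, total = (-9)-0 = -9; t=23
n=12: not odd, total = (-9)-12 = -21; t=35
n=2: not odd, total = (-21)-2 = -23; t=37
total*t = (-23)*37 = -851

-851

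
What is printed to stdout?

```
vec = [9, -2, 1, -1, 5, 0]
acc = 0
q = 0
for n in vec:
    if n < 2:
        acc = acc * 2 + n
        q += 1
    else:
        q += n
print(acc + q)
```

4

n=9: not <2; q=9
n=-2: <2, acc = 0*2+(-2) = -2; q=10
n=1: <2, acc = (-2)*2+1 = -3; q=11
n=-1: <2, acc = (-3)*2+(-1) = -7; q=12
n=5: not <2; q=17
n=0: <2, acc = (-7)*2+0 = -14; q=18
acc+q = (-14)+18 = 4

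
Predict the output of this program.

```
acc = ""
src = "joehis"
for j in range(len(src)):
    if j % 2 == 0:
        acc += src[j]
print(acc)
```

j=0: add 'j' → 'j'
j=1: skip
j=2: add 'e' → 'je'
j=3: skip
j=4: add 'i' → 'jei'
j=5: skip

jei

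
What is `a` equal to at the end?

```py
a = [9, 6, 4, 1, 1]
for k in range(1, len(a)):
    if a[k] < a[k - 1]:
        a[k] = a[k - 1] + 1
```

[9, 10, 11, 12, 13]

k=1: 6<9, a[1] = 9+1 = 10 → [9, 10, 4, 1, 1]
k=2: 4<10, a[2] = 10+1 = 11 → [9, 10, 11, 1, 1]
k=3: 1<11, a[3] = 11+1 = 12 → [9, 10, 11, 12, 1]
k=4: 1<12, a[4] = 12+1 = 13 → [9, 10, 11, 12, 13]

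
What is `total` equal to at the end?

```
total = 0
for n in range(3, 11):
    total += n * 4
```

n=3: total = 0+3*4 = 12
n=4: total = 12+4*4 = 28
n=5: total = 28+5*4 = 48
n=6: total = 48+6*4 = 72
n=7: total = 72+7*4 = 100
n=8: total = 100+8*4 = 132
n=9: total = 132+9*4 = 168
n=10: total = 168+10*4 = 208

208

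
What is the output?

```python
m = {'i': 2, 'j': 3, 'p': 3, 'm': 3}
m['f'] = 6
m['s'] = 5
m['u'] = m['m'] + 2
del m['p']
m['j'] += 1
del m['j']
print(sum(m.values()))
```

21

m['f'] = 6 → {'i': 2, 'j': 3, 'p': 3, 'm': 3, 'f': 6}
m['s'] = 5 → {'i': 2, 'j': 3, 'p': 3, 'm': 3, 'f': 6, 's': 5}
m['u'] = m['m']+2 = 5 → {'i': 2, 'j': 3, 'p': 3, 'm': 3, 'f': 6, 's': 5, 'u': 5}
del 'p' → {'i': 2, 'j': 3, 'm': 3, 'f': 6, 's': 5, 'u': 5}
m['j'] = 3+1 = 4 → {'i': 2, 'j': 4, 'm': 3, 'f': 6, 's': 5, 'u': 5}
del 'j' → {'i': 2, 'm': 3, 'f': 6, 's': 5, 'u': 5}
sum of values = 21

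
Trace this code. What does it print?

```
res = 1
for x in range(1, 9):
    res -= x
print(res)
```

x=1: res = 1-1 = 0
x=2: res = 0-2 = -2
x=3: res = (-2)-3 = -5
x=4: res = (-5)-4 = -9
x=5: res = (-9)-5 = -14
x=6: res = (-14)-6 = -20
x=7: res = (-20)-7 = -27
x=8: res = (-27)-8 = -35

-35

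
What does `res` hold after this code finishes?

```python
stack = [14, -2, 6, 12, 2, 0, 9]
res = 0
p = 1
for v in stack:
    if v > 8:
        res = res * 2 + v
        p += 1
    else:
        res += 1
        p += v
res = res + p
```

v=14: >8, res = 0*2+14 = 14; p=2
v=-2: not >8, res = 14+1 = 15; p=0
v=6: not >8, res = 15+1 = 16; p=6
v=12: >8, res = 16*2+12 = 44; p=7
v=2: not >8, res = 44+1 = 45; p=9
v=0: not >8, res = 45+1 = 46; p=9
v=9: >8, res = 46*2+9 = 101; p=10
res+p = 101+10 = 111

111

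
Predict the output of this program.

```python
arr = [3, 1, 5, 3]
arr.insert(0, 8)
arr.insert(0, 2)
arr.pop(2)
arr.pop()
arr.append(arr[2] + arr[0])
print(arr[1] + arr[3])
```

insert 8 at 0 → [8, 3, 1, 5, 3]
insert 2 at 0 → [2, 8, 3, 1, 5, 3]
pop(2) removes 3 → [2, 8, 1, 5, 3]
pop() removes 3 → [2, 8, 1, 5]
append arr[2]+arr[0] = 1+2 = 3 → [2, 8, 1, 5, 3]
arr[1]+arr[3] = 8+5 = 13

13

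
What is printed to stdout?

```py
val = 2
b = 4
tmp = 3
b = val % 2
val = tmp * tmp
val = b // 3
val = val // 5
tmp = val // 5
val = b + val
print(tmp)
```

b = 2%2 = 0
val = 3*3 = 9
val = 0//3 = 0
val = 0//5 = 0
tmp = 0//5 = 0
val = 0+0 = 0

0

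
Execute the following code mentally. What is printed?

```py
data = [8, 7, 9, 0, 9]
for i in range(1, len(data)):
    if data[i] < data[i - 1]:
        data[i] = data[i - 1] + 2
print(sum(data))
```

60

i=1: 7<8, data[1] = 8+2 = 10 → [8, 10, 9, 0, 9]
i=2: 9<10, data[2] = 10+2 = 12 → [8, 10, 12, 0, 9]
i=3: 0<12, data[3] = 12+2 = 14 → [8, 10, 12, 14, 9]
i=4: 9<14, data[4] = 14+2 = 16 → [8, 10, 12, 14, 16]
sum = 60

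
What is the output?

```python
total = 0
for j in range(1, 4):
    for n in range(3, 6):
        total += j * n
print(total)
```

j=1,n=3: total = 0+3 = 3
j=1,n=4: total = 3+4 = 7
j=1,n=5: total = 7+5 = 12
j=2,n=3: total = 12+6 = 18
j=2,n=4: total = 18+8 = 26
j=2,n=5: total = 26+10 = 36
j=3,n=3: total = 36+9 = 45
j=3,n=4: total = 45+12 = 57
j=3,n=5: total = 57+15 = 72

72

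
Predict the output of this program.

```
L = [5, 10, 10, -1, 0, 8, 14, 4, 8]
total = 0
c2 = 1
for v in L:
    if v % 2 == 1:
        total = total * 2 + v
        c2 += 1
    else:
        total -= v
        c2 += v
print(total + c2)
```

-8

v=5: odd, total = 0*2+5 = 5; c2=2
v=10: not odd, total = 5-10 = -5; c2=12
v=10: not odd, total = (-5)-10 = -15; c2=22
v=-1: odd, total = (-15)*2+(-1) = -31; c2=23
v=0: not odd, total = (-31)-0 = -31; c2=23
v=8: not odd, total = (-31)-8 = -39; c2=31
v=14: not odd, total = (-39)-14 = -53; c2=45
v=4: not odd, total = (-53)-4 = -57; c2=49
v=8: not odd, total = (-57)-8 = -65; c2=57
total+c2 = (-65)+57 = -8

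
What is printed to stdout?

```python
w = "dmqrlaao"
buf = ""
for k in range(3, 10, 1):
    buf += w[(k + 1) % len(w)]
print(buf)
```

laaodmq

k=3: add w[4]='l' → 'l'
k=4: add w[5]='a' → 'la'
k=5: add w[6]='a' → 'laa'
k=6: add w[7]='o' → 'laao'
k=7: add w[0]='d' → 'laaod'
k=8: add w[1]='m' → 'laaodm'
k=9: add w[2]='q' → 'laaodmq'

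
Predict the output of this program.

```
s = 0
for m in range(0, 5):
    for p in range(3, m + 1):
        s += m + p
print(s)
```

21

m=3,p=3: s = 0+6 = 6
m=4,p=3: s = 6+7 = 13
m=4,p=4: s = 13+8 = 21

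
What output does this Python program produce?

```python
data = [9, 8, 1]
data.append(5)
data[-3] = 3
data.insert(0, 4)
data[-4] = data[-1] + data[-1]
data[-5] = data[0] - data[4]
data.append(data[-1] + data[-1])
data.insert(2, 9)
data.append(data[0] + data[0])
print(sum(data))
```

append 5 → [9, 8, 1, 5]
data[-3] = 3 → [9, 3, 1, 5]
insert 4 at 0 → [4, 9, 3, 1, 5]
data[-4] = data[-1]+data[-1] = 5+5 = 10 → [4, 10, 3, 1, 5]
data[-5] = data[0]-data[4] = 4-5 = -1 → [-1, 10, 3, 1, 5]
append data[-1]+data[-1] = 5+5 = 10 → [-1, 10, 3, 1, 5, 10]
insert 9 at 2 → [-1, 10, 9, 3, 1, 5, 10]
append data[0]+data[0] = (-1)+(-1) = -2 → [-1, 10, 9, 3, 1, 5, 10, -2]
sum = 35

35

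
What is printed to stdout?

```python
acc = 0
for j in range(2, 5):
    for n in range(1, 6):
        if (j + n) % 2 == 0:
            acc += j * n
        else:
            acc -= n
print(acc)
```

39

j=2,n=1: odd sum, acc = 0-1 = -1
j=2,n=2: even sum, acc = (-1)+4 = 3
j=2,n=3: odd sum, acc = 3-3 = 0
j=2,n=4: even sum, acc = 0+8 = 8
j=2,n=5: odd sum, acc = 8-5 = 3
j=3,n=1: even sum, acc = 3+3 = 6
j=3,n=2: odd sum, acc = 6-2 = 4
j=3,n=3: even sum, acc = 4+9 = 13
j=3,n=4: odd sum, acc = 13-4 = 9
j=3,n=5: even sum, acc = 9+15 = 24
j=4,n=1: odd sum, acc = 24-1 = 23
j=4,n=2: even sum, acc = 23+8 = 31
j=4,n=3: odd sum, acc = 31-3 = 28
j=4,n=4: even sum, acc = 28+16 = 44
j=4,n=5: odd sum, acc = 44-5 = 39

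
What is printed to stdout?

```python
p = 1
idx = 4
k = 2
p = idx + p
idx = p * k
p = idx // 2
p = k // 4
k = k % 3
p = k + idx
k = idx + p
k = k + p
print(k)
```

p = 4+1 = 5
idx = 5*2 = 10
p = 10//2 = 5
p = 2//4 = 0
k = 2%3 = 2
p = 2+10 = 12
k = 10+12 = 22
k = 22+12 = 34

34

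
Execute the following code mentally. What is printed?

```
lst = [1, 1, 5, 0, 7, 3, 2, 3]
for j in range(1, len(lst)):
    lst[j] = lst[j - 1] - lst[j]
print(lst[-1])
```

-20

j=1: lst[1] = 1-1 = 0 → [1, 0, 5, 0, 7, 3, 2, 3]
j=2: lst[2] = 0-5 = -5 → [1, 0, -5, 0, 7, 3, 2, 3]
j=3: lst[3] = (-5)-0 = -5 → [1, 0, -5, -5, 7, 3, 2, 3]
j=4: lst[4] = (-5)-7 = -12 → [1, 0, -5, -5, -12, 3, 2, 3]
j=5: lst[5] = (-12)-3 = -15 → [1, 0, -5, -5, -12, -15, 2, 3]
j=6: lst[6] = (-15)-2 = -17 → [1, 0, -5, -5, -12, -15, -17, 3]
j=7: lst[7] = (-17)-3 = -20 → [1, 0, -5, -5, -12, -15, -17, -20]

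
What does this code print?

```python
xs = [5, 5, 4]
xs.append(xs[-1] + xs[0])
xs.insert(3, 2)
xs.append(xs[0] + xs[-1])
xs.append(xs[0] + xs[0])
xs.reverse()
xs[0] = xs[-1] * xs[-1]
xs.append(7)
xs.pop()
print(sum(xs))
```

append xs[-1]+xs[0] = 4+5 = 9 → [5, 5, 4, 9]
insert 2 at 3 → [5, 5, 4, 2, 9]
append xs[0]+xs[-1] = 5+9 = 14 → [5, 5, 4, 2, 9, 14]
append xs[0]+xs[0] = 5+5 = 10 → [5, 5, 4, 2, 9, 14, 10]
reverse → [10, 14, 9, 2, 4, 5, 5]
xs[0] = xs[-1]*xs[-1] = 5*5 = 25 → [25, 14, 9, 2, 4, 5, 5]
append 7 → [25, 14, 9, 2, 4, 5, 5, 7]
pop() removes 7 → [25, 14, 9, 2, 4, 5, 5]
sum = 64

64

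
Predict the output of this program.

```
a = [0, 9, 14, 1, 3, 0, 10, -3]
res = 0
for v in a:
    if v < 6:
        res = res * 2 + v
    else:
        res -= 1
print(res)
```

v=0: <6, res = 0*2+0 = 0
v=9: not <6, res = 0-1 = -1
v=14: not <6, res = (-1)-1 = -2
v=1: <6, res = (-2)*2+1 = -3
v=3: <6, res = (-3)*2+3 = -3
v=0: <6, res = (-3)*2+0 = -6
v=10: not <6, res = (-6)-1 = -7
v=-3: <6, res = (-7)*2+(-3) = -17

-17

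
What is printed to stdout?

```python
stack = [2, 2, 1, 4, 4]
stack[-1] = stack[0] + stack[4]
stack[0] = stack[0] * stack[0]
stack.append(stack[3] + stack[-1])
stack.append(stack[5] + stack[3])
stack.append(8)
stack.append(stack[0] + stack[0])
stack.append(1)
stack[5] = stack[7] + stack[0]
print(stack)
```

stack[-1] = stack[0]+stack[4] = 2+4 = 6 → [2, 2, 1, 4, 6]
stack[0] = stack[0]*stack[0] = 2*2 = 4 → [4, 2, 1, 4, 6]
append stack[3]+stack[-1] = 4+6 = 10 → [4, 2, 1, 4, 6, 10]
append stack[5]+stack[3] = 10+4 = 14 → [4, 2, 1, 4, 6, 10, 14]
append 8 → [4, 2, 1, 4, 6, 10, 14, 8]
append stack[0]+stack[0] = 4+4 = 8 → [4, 2, 1, 4, 6, 10, 14, 8, 8]
append 1 → [4, 2, 1, 4, 6, 10, 14, 8, 8, 1]
stack[5] = stack[7]+stack[0] = 8+4 = 12 → [4, 2, 1, 4, 6, 12, 14, 8, 8, 1]

[4, 2, 1, 4, 6, 12, 14, 8, 8, 1]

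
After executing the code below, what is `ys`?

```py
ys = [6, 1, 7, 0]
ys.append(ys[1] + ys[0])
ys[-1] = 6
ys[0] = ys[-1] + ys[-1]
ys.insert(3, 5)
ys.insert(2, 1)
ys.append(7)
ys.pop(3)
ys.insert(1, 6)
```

[12, 6, 1, 1, 5, 0, 6, 7]

append ys[1]+ys[0] = 1+6 = 7 → [6, 1, 7, 0, 7]
ys[-1] = 6 → [6, 1, 7, 0, 6]
ys[0] = ys[-1]+ys[-1] = 6+6 = 12 → [12, 1, 7, 0, 6]
insert 5 at 3 → [12, 1, 7, 5, 0, 6]
insert 1 at 2 → [12, 1, 1, 7, 5, 0, 6]
append 7 → [12, 1, 1, 7, 5, 0, 6, 7]
pop(3) removes 7 → [12, 1, 1, 5, 0, 6, 7]
insert 6 at 1 → [12, 6, 1, 1, 5, 0, 6, 7]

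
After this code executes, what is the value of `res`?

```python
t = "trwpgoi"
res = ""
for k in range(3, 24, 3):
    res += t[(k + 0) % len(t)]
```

k=3: add t[3]='p' → 'p'
k=6: add t[6]='i' → 'pi'
k=9: add t[2]='w' → 'piw'
k=12: add t[5]='o' → 'piwo'
k=15: add t[1]='r' → 'piwor'
k=18: add t[4]='g' → 'piworg'
k=21: add t[0]='t' → 'piworgt'

'piworgt'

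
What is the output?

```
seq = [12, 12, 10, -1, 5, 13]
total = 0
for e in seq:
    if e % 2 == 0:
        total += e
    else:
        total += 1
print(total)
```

e=12: even, total = 0+12 = 12
e=12: even, total = 12+12 = 24
e=10: even, total = 24+10 = 34
e=-1: not even, total = 34+1 = 35
e=5: not even, total = 35+1 = 36
e=13: not even, total = 36+1 = 37

37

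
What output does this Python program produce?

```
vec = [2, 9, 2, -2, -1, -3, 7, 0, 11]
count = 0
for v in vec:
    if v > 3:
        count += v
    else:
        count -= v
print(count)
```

v=2: not >3, count = 0-2 = -2
v=9: >3, count = (-2)+9 = 7
v=2: not >3, count = 7-2 = 5
v=-2: not >3, count = 5-(-2) = 7
v=-1: not >3, count = 7-(-1) = 8
v=-3: not >3, count = 8-(-3) = 11
v=7: >3, count = 11+7 = 18
v=0: not >3, count = 18-0 = 18
v=11: >3, count = 18+11 = 29

29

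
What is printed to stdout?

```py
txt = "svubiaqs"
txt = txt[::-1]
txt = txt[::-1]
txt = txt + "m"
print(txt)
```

reverse → 'sqaibuvs'
reverse → 'svubiaqs'
+ 'm' → 'svubiaqsm'

svubiaqsm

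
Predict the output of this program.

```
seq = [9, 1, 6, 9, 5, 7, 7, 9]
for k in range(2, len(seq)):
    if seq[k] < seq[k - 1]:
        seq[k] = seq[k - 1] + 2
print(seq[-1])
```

k=2: 6>=1, unchanged → [9, 1, 6, 9, 5, 7, 7, 9]
k=3: 9>=6, unchanged → [9, 1, 6, 9, 5, 7, 7, 9]
k=4: 5<9, seq[4] = 9+2 = 11 → [9, 1, 6, 9, 11, 7, 7, 9]
k=5: 7<11, seq[5] = 11+2 = 13 → [9, 1, 6, 9, 11, 13, 7, 9]
k=6: 7<13, seq[6] = 13+2 = 15 → [9, 1, 6, 9, 11, 13, 15, 9]
k=7: 9<15, seq[7] = 15+2 = 17 → [9, 1, 6, 9, 11, 13, 15, 17]

17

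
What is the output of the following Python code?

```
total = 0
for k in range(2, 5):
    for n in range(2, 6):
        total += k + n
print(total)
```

78

k=2,n=2: total = 0+4 = 4
k=2,n=3: total = 4+5 = 9
k=2,n=4: total = 9+6 = 15
k=2,n=5: total = 15+7 = 22
k=3,n=2: total = 22+5 = 27
k=3,n=3: total = 27+6 = 33
k=3,n=4: total = 33+7 = 40
k=3,n=5: total = 40+8 = 48
k=4,n=2: total = 48+6 = 54
k=4,n=3: total = 54+7 = 61
k=4,n=4: total = 61+8 = 69
k=4,n=5: total = 69+9 = 78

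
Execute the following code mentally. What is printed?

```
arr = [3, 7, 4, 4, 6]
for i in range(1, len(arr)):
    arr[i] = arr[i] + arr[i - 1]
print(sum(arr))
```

69

i=1: arr[1] = 7+3 = 10 → [3, 10, 4, 4, 6]
i=2: arr[2] = 4+10 = 14 → [3, 10, 14, 4, 6]
i=3: arr[3] = 4+14 = 18 → [3, 10, 14, 18, 6]
i=4: arr[4] = 6+18 = 24 → [3, 10, 14, 18, 24]
sum = 69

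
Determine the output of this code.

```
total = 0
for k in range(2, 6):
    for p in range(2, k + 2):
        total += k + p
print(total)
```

k=2,p=2: total = 0+4 = 4
k=2,p=3: total = 4+5 = 9
k=3,p=2: total = 9+5 = 14
k=3,p=3: total = 14+6 = 20
k=3,p=4: total = 20+7 = 27
k=4,p=2: total = 27+6 = 33
k=4,p=3: total = 33+7 = 40
k=4,p=4: total = 40+8 = 48
k=4,p=5: total = 48+9 = 57
k=5,p=2: total = 57+7 = 64
k=5,p=3: total = 64+8 = 72
k=5,p=4: total = 72+9 = 81
k=5,p=5: total = 81+10 = 91
k=5,p=6: total = 91+11 = 102

102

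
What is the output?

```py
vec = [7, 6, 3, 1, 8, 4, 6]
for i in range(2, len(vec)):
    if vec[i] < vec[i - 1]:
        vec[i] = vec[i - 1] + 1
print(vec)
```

i=2: 3<6, vec[2] = 6+1 = 7 → [7, 6, 7, 1, 8, 4, 6]
i=3: 1<7, vec[3] = 7+1 = 8 → [7, 6, 7, 8, 8, 4, 6]
i=4: 8>=8, unchanged → [7, 6, 7, 8, 8, 4, 6]
i=5: 4<8, vec[5] = 8+1 = 9 → [7, 6, 7, 8, 8, 9, 6]
i=6: 6<9, vec[6] = 9+1 = 10 → [7, 6, 7, 8, 8, 9, 10]

[7, 6, 7, 8, 8, 9, 10]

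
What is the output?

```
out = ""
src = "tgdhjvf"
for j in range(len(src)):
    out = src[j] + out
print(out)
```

j=0: prepend 't' → 't'
j=1: prepend 'g' → 'gt'
j=2: prepend 'd' → 'dgt'
j=3: prepend 'h' → 'hdgt'
j=4: prepend 'j' → 'jhdgt'
j=5: prepend 'v' → 'vjhdgt'
j=6: prepend 'f' → 'fvjhdgt'

fvjhdgt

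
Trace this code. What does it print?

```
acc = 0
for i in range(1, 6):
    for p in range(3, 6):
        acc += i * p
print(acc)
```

180

i=1,p=3: acc = 0+3 = 3
i=1,p=4: acc = 3+4 = 7
i=1,p=5: acc = 7+5 = 12
i=2,p=3: acc = 12+6 = 18
i=2,p=4: acc = 18+8 = 26
i=2,p=5: acc = 26+10 = 36
i=3,p=3: acc = 36+9 = 45
i=3,p=4: acc = 45+12 = 57
i=3,p=5: acc = 57+15 = 72
i=4,p=3: acc = 72+12 = 84
i=4,p=4: acc = 84+16 = 100
i=4,p=5: acc = 100+20 = 120
i=5,p=3: acc = 120+15 = 135
i=5,p=4: acc = 135+20 = 155
i=5,p=5: acc = 155+25 = 180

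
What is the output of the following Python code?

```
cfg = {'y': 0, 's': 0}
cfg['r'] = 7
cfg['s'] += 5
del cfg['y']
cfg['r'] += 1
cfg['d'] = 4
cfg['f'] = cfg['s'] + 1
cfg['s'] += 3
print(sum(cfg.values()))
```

cfg['r'] = 7 → {'y': 0, 's': 0, 'r': 7}
cfg['s'] = 0+5 = 5 → {'y': 0, 's': 5, 'r': 7}
del 'y' → {'s': 5, 'r': 7}
cfg['r'] = 7+1 = 8 → {'s': 5, 'r': 8}
cfg['d'] = 4 → {'s': 5, 'r': 8, 'd': 4}
cfg['f'] = cfg['s']+1 = 6 → {'s': 5, 'r': 8, 'd': 4, 'f': 6}
cfg['s'] = 5+3 = 8 → {'s': 8, 'r': 8, 'd': 4, 'f': 6}
sum of values = 26

26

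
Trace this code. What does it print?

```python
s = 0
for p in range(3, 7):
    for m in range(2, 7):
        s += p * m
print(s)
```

360

p=3,m=2: s = 0+6 = 6
p=3,m=3: s = 6+9 = 15
p=3,m=4: s = 15+12 = 27
p=3,m=5: s = 27+15 = 42
p=3,m=6: s = 42+18 = 60
p=4,m=2: s = 60+8 = 68
p=4,m=3: s = 68+12 = 80
p=4,m=4: s = 80+16 = 96
p=4,m=5: s = 96+20 = 116
p=4,m=6: s = 116+24 = 140
p=5,m=2: s = 140+10 = 150
p=5,m=3: s = 150+15 = 165
p=5,m=4: s = 165+20 = 185
p=5,m=5: s = 185+25 = 210
p=5,m=6: s = 210+30 = 240
p=6,m=2: s = 240+12 = 252
p=6,m=3: s = 252+18 = 270
p=6,m=4: s = 270+24 = 294
p=6,m=5: s = 294+30 = 324
p=6,m=6: s = 324+36 = 360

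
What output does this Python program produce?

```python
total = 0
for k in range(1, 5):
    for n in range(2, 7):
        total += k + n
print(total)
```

130

k=1,n=2: total = 0+3 = 3
k=1,n=3: total = 3+4 = 7
k=1,n=4: total = 7+5 = 12
k=1,n=5: total = 12+6 = 18
k=1,n=6: total = 18+7 = 25
k=2,n=2: total = 25+4 = 29
k=2,n=3: total = 29+5 = 34
k=2,n=4: total = 34+6 = 40
k=2,n=5: total = 40+7 = 47
k=2,n=6: total = 47+8 = 55
k=3,n=2: total = 55+5 = 60
k=3,n=3: total = 60+6 = 66
k=3,n=4: total = 66+7 = 73
k=3,n=5: total = 73+8 = 81
k=3,n=6: total = 81+9 = 90
k=4,n=2: total = 90+6 = 96
k=4,n=3: total = 96+7 = 103
k=4,n=4: total = 103+8 = 111
k=4,n=5: total = 111+9 = 120
k=4,n=6: total = 120+10 = 130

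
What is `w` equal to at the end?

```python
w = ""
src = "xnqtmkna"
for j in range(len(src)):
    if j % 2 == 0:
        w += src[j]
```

'xqmn'

j=0: add 'x' → 'x'
j=1: skip
j=2: add 'q' → 'xq'
j=3: skip
j=4: add 'm' → 'xqm'
j=5: skip
j=6: add 'n' → 'xqmn'
j=7: skip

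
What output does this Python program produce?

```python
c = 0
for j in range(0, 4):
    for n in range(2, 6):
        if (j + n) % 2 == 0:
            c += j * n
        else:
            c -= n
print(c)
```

16

j=0,n=2: even sum, c = 0+0 = 0
j=0,n=3: odd sum, c = 0-3 = -3
j=0,n=4: even sum, c = (-3)+0 = -3
j=0,n=5: odd sum, c = (-3)-5 = -8
j=1,n=2: odd sum, c = (-8)-2 = -10
j=1,n=3: even sum, c = (-10)+3 = -7
j=1,n=4: odd sum, c = (-7)-4 = -11
j=1,n=5: even sum, c = (-11)+5 = -6
j=2,n=2: even sum, c = (-6)+4 = -2
j=2,n=3: odd sum, c = (-2)-3 = -5
j=2,n=4: even sum, c = (-5)+8 = 3
j=2,n=5: odd sum, c = 3-5 = -2
j=3,n=2: odd sum, c = (-2)-2 = -4
j=3,n=3: even sum, c = (-4)+9 = 5
j=3,n=4: odd sum, c = 5-4 = 1
j=3,n=5: even sum, c = 1+15 = 16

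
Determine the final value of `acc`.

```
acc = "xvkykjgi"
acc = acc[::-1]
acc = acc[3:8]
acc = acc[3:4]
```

'v'

reverse → 'igjkykvx'
slice [3:8] → 'kykvx'
slice [3:4] → 'v'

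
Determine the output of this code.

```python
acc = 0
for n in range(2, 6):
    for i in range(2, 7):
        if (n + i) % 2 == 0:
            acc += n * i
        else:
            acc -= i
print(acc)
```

96

n=2,i=2: even sum, acc = 0+4 = 4
n=2,i=3: odd sum, acc = 4-3 = 1
n=2,i=4: even sum, acc = 1+8 = 9
n=2,i=5: odd sum, acc = 9-5 = 4
n=2,i=6: even sum, acc = 4+12 = 16
n=3,i=2: odd sum, acc = 16-2 = 14
n=3,i=3: even sum, acc = 14+9 = 23
n=3,i=4: odd sum, acc = 23-4 = 19
n=3,i=5: even sum, acc = 19+15 = 34
n=3,i=6: odd sum, acc = 34-6 = 28
n=4,i=2: even sum, acc = 28+8 = 36
n=4,i=3: odd sum, acc = 36-3 = 33
n=4,i=4: even sum, acc = 33+16 = 49
n=4,i=5: odd sum, acc = 49-5 = 44
n=4,i=6: even sum, acc = 44+24 = 68
n=5,i=2: odd sum, acc = 68-2 = 66
n=5,i=3: even sum, acc = 66+15 = 81
n=5,i=4: odd sum, acc = 81-4 = 77
n=5,i=5: even sum, acc = 77+25 = 102
n=5,i=6: odd sum, acc = 102-6 = 96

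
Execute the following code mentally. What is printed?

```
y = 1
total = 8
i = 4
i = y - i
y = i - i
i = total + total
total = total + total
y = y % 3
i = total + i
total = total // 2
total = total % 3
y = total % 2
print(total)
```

i = 1-4 = -3
y = (-3)-(-3) = 0
i = 8+8 = 16
total = 8+8 = 16
y = 0%3 = 0
i = 16+16 = 32
total = 16//2 = 8
total = 8%3 = 2
y = 2%2 = 0

2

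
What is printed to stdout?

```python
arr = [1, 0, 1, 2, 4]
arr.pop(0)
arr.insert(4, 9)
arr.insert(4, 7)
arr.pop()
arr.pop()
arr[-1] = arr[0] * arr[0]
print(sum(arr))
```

3

pop(0) removes 1 → [0, 1, 2, 4]
insert 9 at 4 → [0, 1, 2, 4, 9]
insert 7 at 4 → [0, 1, 2, 4, 7, 9]
pop() removes 9 → [0, 1, 2, 4, 7]
pop() removes 7 → [0, 1, 2, 4]
arr[-1] = arr[0]*arr[0] = 0*0 = 0 → [0, 1, 2, 0]
sum = 3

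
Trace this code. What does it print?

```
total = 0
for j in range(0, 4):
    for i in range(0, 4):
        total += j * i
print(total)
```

j=0,i=0: total = 0+0 = 0
j=0,i=1: total = 0+0 = 0
j=0,i=2: total = 0+0 = 0
j=0,i=3: total = 0+0 = 0
j=1,i=0: total = 0+0 = 0
j=1,i=1: total = 0+1 = 1
j=1,i=2: total = 1+2 = 3
j=1,i=3: total = 3+3 = 6
j=2,i=0: total = 6+0 = 6
j=2,i=1: total = 6+2 = 8
j=2,i=2: total = 8+4 = 12
j=2,i=3: total = 12+6 = 18
j=3,i=0: total = 18+0 = 18
j=3,i=1: total = 18+3 = 21
j=3,i=2: total = 21+6 = 27
j=3,i=3: total = 27+9 = 36

36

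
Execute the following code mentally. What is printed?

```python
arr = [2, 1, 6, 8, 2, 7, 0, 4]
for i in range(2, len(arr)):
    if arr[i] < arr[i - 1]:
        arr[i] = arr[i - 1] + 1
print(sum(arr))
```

59

i=2: 6>=1, unchanged → [2, 1, 6, 8, 2, 7, 0, 4]
i=3: 8>=6, unchanged → [2, 1, 6, 8, 2, 7, 0, 4]
i=4: 2<8, arr[4] = 8+1 = 9 → [2, 1, 6, 8, 9, 7, 0, 4]
i=5: 7<9, arr[5] = 9+1 = 10 → [2, 1, 6, 8, 9, 10, 0, 4]
i=6: 0<10, arr[6] = 10+1 = 11 → [2, 1, 6, 8, 9, 10, 11, 4]
i=7: 4<11, arr[7] = 11+1 = 12 → [2, 1, 6, 8, 9, 10, 11, 12]
sum = 59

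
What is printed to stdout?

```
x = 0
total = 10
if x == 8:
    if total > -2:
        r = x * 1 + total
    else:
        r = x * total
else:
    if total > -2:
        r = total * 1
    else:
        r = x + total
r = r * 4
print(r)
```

40

x=0, total=10
x == 8 is False; total > -2 is True
→ r = total * 1 = 10
r = 10*4 = 40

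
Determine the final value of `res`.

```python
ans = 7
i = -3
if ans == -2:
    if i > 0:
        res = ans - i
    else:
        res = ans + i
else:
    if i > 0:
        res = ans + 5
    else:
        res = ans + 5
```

12

ans=7, i=-3
ans == -2 is False; i > 0 is False
→ res = ans + 5 = 12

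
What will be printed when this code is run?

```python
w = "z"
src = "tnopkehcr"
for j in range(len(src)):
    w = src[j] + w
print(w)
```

j=0: prepend 't' → 'tz'
j=1: prepend 'n' → 'ntz'
j=2: prepend 'o' → 'ontz'
j=3: prepend 'p' → 'pontz'
j=4: prepend 'k' → 'kpontz'
j=5: prepend 'e' → 'ekpontz'
j=6: prepend 'h' → 'hekpontz'
j=7: prepend 'c' → 'chekpontz'
j=8: prepend 'r' → 'rchekpontz'

rchekpontz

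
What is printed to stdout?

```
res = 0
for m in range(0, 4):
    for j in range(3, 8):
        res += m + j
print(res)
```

m=0,j=3: res = 0+3 = 3
m=0,j=4: res = 3+4 = 7
m=0,j=5: res = 7+5 = 12
m=0,j=6: res = 12+6 = 18
m=0,j=7: res = 18+7 = 25
m=1,j=3: res = 25+4 = 29
m=1,j=4: res = 29+5 = 34
m=1,j=5: res = 34+6 = 40
m=1,j=6: res = 40+7 = 47
m=1,j=7: res = 47+8 = 55
m=2,j=3: res = 55+5 = 60
m=2,j=4: res = 60+6 = 66
m=2,j=5: res = 66+7 = 73
m=2,j=6: res = 73+8 = 81
m=2,j=7: res = 81+9 = 90
m=3,j=3: res = 90+6 = 96
m=3,j=4: res = 96+7 = 103
m=3,j=5: res = 103+8 = 111
m=3,j=6: res = 111+9 = 120
m=3,j=7: res = 120+10 = 130

130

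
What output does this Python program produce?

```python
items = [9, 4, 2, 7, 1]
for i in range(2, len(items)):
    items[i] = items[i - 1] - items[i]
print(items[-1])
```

-6

i=2: items[2] = 4-2 = 2 → [9, 4, 2, 7, 1]
i=3: items[3] = 2-7 = -5 → [9, 4, 2, -5, 1]
i=4: items[4] = (-5)-1 = -6 → [9, 4, 2, -5, -6]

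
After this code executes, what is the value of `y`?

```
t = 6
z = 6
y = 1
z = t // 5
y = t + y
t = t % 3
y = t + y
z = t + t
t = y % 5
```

7

z = 6//5 = 1
y = 6+1 = 7
t = 6%3 = 0
y = 0+7 = 7
z = 0+0 = 0
t = 7%5 = 2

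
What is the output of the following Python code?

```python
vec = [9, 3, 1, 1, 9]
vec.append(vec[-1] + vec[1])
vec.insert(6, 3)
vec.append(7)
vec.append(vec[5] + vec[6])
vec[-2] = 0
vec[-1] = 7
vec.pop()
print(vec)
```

append vec[-1]+vec[1] = 9+3 = 12 → [9, 3, 1, 1, 9, 12]
insert 3 at 6 → [9, 3, 1, 1, 9, 12, 3]
append 7 → [9, 3, 1, 1, 9, 12, 3, 7]
append vec[5]+vec[6] = 12+3 = 15 → [9, 3, 1, 1, 9, 12, 3, 7, 15]
vec[-2] = 0 → [9, 3, 1, 1, 9, 12, 3, 0, 15]
vec[-1] = 7 → [9, 3, 1, 1, 9, 12, 3, 0, 7]
pop() removes 7 → [9, 3, 1, 1, 9, 12, 3, 0]

[9, 3, 1, 1, 9, 12, 3, 0]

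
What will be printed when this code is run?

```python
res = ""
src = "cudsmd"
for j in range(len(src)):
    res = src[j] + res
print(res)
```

j=0: prepend 'c' → 'c'
j=1: prepend 'u' → 'uc'
j=2: prepend 'd' → 'duc'
j=3: prepend 's' → 'sduc'
j=4: prepend 'm' → 'msduc'
j=5: prepend 'd' → 'dmsduc'

dmsduc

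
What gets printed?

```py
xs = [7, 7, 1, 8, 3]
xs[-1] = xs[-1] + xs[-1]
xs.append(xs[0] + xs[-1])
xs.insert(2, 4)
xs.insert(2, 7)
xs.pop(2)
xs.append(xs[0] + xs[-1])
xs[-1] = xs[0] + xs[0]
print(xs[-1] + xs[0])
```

xs[-1] = xs[-1]+xs[-1] = 3+3 = 6 → [7, 7, 1, 8, 6]
append xs[0]+xs[-1] = 7+6 = 13 → [7, 7, 1, 8, 6, 13]
insert 4 at 2 → [7, 7, 4, 1, 8, 6, 13]
insert 7 at 2 → [7, 7, 7, 4, 1, 8, 6, 13]
pop(2) removes 7 → [7, 7, 4, 1, 8, 6, 13]
append xs[0]+xs[-1] = 7+13 = 20 → [7, 7, 4, 1, 8, 6, 13, 20]
xs[-1] = xs[0]+xs[0] = 7+7 = 14 → [7, 7, 4, 1, 8, 6, 13, 14]
xs[-1]+xs[0] = 14+7 = 21

21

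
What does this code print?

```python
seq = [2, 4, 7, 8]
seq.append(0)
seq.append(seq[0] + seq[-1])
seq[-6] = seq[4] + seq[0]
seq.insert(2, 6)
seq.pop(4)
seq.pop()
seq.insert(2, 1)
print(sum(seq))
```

20

append 0 → [2, 4, 7, 8, 0]
append seq[0]+seq[-1] = 2+0 = 2 → [2, 4, 7, 8, 0, 2]
seq[-6] = seq[4]+seq[0] = 0+2 = 2 → [2, 4, 7, 8, 0, 2]
insert 6 at 2 → [2, 4, 6, 7, 8, 0, 2]
pop(4) removes 8 → [2, 4, 6, 7, 0, 2]
pop() removes 2 → [2, 4, 6, 7, 0]
insert 1 at 2 → [2, 4, 1, 6, 7, 0]
sum = 20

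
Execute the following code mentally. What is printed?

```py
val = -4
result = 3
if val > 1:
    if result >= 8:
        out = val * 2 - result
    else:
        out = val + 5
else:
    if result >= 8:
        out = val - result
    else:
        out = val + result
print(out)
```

val=-4, result=3
val > 1 is False; result >= 8 is False
→ out = val + result = -1

-1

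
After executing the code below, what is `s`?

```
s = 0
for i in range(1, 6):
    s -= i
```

-15

i=1: s = 0-1 = -1
i=2: s = (-1)-2 = -3
i=3: s = (-3)-3 = -6
i=4: s = (-6)-4 = -10
i=5: s = (-10)-5 = -15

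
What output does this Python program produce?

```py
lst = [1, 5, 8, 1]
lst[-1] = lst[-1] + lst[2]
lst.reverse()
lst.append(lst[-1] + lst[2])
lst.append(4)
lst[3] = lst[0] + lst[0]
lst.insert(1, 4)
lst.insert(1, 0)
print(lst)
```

lst[-1] = lst[-1]+lst[2] = 1+8 = 9 → [1, 5, 8, 9]
reverse → [9, 8, 5, 1]
append lst[-1]+lst[2] = 1+5 = 6 → [9, 8, 5, 1, 6]
append 4 → [9, 8, 5, 1, 6, 4]
lst[3] = lst[0]+lst[0] = 9+9 = 18 → [9, 8, 5, 18, 6, 4]
insert 4 at 1 → [9, 4, 8, 5, 18, 6, 4]
insert 0 at 1 → [9, 0, 4, 8, 5, 18, 6, 4]

[9, 0, 4, 8, 5, 18, 6, 4]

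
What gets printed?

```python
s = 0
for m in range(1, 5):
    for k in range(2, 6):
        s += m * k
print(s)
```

140

m=1,k=2: s = 0+2 = 2
m=1,k=3: s = 2+3 = 5
m=1,k=4: s = 5+4 = 9
m=1,k=5: s = 9+5 = 14
m=2,k=2: s = 14+4 = 18
m=2,k=3: s = 18+6 = 24
m=2,k=4: s = 24+8 = 32
m=2,k=5: s = 32+10 = 42
m=3,k=2: s = 42+6 = 48
m=3,k=3: s = 48+9 = 57
m=3,k=4: s = 57+12 = 69
m=3,k=5: s = 69+15 = 84
m=4,k=2: s = 84+8 = 92
m=4,k=3: s = 92+12 = 104
m=4,k=4: s = 104+16 = 120
m=4,k=5: s = 120+20 = 140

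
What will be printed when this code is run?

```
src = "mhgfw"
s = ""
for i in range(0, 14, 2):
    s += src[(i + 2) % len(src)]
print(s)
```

gwhfmgw

i=0: add src[2]='g' → 'g'
i=2: add src[4]='w' → 'gw'
i=4: add src[1]='h' → 'gwh'
i=6: add src[3]='f' → 'gwhf'
i=8: add src[0]='m' → 'gwhfm'
i=10: add src[2]='g' → 'gwhfmg'
i=12: add src[4]='w' → 'gwhfmgw'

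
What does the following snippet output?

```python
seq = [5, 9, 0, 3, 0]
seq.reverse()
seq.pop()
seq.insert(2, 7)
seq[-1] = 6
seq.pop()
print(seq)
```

reverse → [0, 3, 0, 9, 5]
pop() removes 5 → [0, 3, 0, 9]
insert 7 at 2 → [0, 3, 7, 0, 9]
seq[-1] = 6 → [0, 3, 7, 0, 6]
pop() removes 6 → [0, 3, 7, 0]

[0, 3, 7, 0]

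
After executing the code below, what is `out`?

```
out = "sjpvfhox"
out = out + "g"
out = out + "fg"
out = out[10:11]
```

'g'

+ 'g' → 'sjpvfhoxg'
+ 'fg' → 'sjpvfhoxgfg'
slice [10:11] → 'g'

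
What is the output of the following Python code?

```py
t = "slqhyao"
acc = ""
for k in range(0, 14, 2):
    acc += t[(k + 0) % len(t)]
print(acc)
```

k=0: add t[0]='s' → 's'
k=2: add t[2]='q' → 'sq'
k=4: add t[4]='y' → 'sqy'
k=6: add t[6]='o' → 'sqyo'
k=8: add t[1]='l' → 'sqyol'
k=10: add t[3]='h' → 'sqyolh'
k=12: add t[5]='a' → 'sqyolha'

sqyolha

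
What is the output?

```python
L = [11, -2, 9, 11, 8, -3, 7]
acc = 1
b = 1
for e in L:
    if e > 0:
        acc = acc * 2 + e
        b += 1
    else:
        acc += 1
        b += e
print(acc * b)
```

365

e=11: >0, acc = 1*2+11 = 13; b=2
e=-2: not >0, acc = 13+1 = 14; b=0
e=9: >0, acc = 14*2+9 = 37; b=1
e=11: >0, acc = 37*2+11 = 85; b=2
e=8: >0, acc = 85*2+8 = 178; b=3
e=-3: not >0, acc = 178+1 = 179; b=0
e=7: >0, acc = 179*2+7 = 365; b=1
acc*b = 365*1 = 365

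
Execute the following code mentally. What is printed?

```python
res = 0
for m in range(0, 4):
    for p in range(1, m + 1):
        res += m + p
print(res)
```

24

m=1,p=1: res = 0+2 = 2
m=2,p=1: res = 2+3 = 5
m=2,p=2: res = 5+4 = 9
m=3,p=1: res = 9+4 = 13
m=3,p=2: res = 13+5 = 18
m=3,p=3: res = 18+6 = 24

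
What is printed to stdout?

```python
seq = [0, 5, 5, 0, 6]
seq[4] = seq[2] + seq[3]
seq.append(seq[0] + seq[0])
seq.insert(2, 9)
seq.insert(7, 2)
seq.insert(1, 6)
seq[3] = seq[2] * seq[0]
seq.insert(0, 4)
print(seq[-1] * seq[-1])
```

4

seq[4] = seq[2]+seq[3] = 5+0 = 5 → [0, 5, 5, 0, 5]
append seq[0]+seq[0] = 0+0 = 0 → [0, 5, 5, 0, 5, 0]
insert 9 at 2 → [0, 5, 9, 5, 0, 5, 0]
insert 2 at 7 → [0, 5, 9, 5, 0, 5, 0, 2]
insert 6 at 1 → [0, 6, 5, 9, 5, 0, 5, 0, 2]
seq[3] = seq[2]*seq[0] = 5*0 = 0 → [0, 6, 5, 0, 5, 0, 5, 0, 2]
insert 4 at 0 → [4, 0, 6, 5, 0, 5, 0, 5, 0, 2]
seq[-1]*seq[-1] = 2*2 = 4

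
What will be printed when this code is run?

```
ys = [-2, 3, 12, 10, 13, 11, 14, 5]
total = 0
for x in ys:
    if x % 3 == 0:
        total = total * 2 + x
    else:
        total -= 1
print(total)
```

9

x=-2: not %3==0, total = 0-1 = -1
x=3: %3==0, total = (-1)*2+3 = 1
x=12: %3==0, total = 1*2+12 = 14
x=10: not %3==0, total = 14-1 = 13
x=13: not %3==0, total = 13-1 = 12
x=11: not %3==0, total = 12-1 = 11
x=14: not %3==0, total = 11-1 = 10
x=5: not %3==0, total = 10-1 = 9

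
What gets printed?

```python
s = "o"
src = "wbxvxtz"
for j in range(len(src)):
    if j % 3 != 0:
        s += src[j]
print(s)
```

obxxt

j=0: skip
j=1: add 'b' → 'ob'
j=2: add 'x' → 'obx'
j=3: skip
j=4: add 'x' → 'obxx'
j=5: add 't' → 'obxxt'
j=6: skip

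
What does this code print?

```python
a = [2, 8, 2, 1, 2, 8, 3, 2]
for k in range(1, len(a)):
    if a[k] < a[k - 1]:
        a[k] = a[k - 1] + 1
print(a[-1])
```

k=1: 8>=2, unchanged → [2, 8, 2, 1, 2, 8, 3, 2]
k=2: 2<8, a[2] = 8+1 = 9 → [2, 8, 9, 1, 2, 8, 3, 2]
k=3: 1<9, a[3] = 9+1 = 10 → [2, 8, 9, 10, 2, 8, 3, 2]
k=4: 2<10, a[4] = 10+1 = 11 → [2, 8, 9, 10, 11, 8, 3, 2]
k=5: 8<11, a[5] = 11+1 = 12 → [2, 8, 9, 10, 11, 12, 3, 2]
k=6: 3<12, a[6] = 12+1 = 13 → [2, 8, 9, 10, 11, 12, 13, 2]
k=7: 2<13, a[7] = 13+1 = 14 → [2, 8, 9, 10, 11, 12, 13, 14]

14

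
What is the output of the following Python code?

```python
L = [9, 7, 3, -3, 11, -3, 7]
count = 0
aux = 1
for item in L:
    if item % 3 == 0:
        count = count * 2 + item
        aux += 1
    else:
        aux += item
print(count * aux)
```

2250

item=9: %3==0, count = 0*2+9 = 9; aux=2
item=7: not %3==0; aux=9
item=3: %3==0, count = 9*2+3 = 21; aux=10
item=-3: %3==0, count = 21*2+(-3) = 39; aux=11
item=11: not %3==0; aux=22
item=-3: %3==0, count = 39*2+(-3) = 75; aux=23
item=7: not %3==0; aux=30
count*aux = 75*30 = 2250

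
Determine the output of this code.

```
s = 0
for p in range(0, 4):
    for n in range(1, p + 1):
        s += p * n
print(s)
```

p=1,n=1: s = 0+1 = 1
p=2,n=1: s = 1+2 = 3
p=2,n=2: s = 3+4 = 7
p=3,n=1: s = 7+3 = 10
p=3,n=2: s = 10+6 = 16
p=3,n=3: s = 16+9 = 25

25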